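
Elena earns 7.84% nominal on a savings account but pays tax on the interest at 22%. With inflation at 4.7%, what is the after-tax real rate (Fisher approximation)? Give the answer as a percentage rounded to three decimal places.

1.415%

After-tax nominal return = 7.84% × (1 − 0.22) = 6.1152%.
r ≈ 6.1152% − 4.7% → 1.415%.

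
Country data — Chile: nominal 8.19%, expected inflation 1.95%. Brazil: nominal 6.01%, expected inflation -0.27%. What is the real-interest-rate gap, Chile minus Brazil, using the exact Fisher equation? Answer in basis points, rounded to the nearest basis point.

Chile: (1 + 0.0819)/(1 + 0.0195) − 1 = 6.1206%
Brazil: (1 + 0.0601)/(1 − 0.0027) − 1 = 6.2970%
Differential = 6.1206% − 6.2970% = -0.1764% → -18 basis points.

-18 basis points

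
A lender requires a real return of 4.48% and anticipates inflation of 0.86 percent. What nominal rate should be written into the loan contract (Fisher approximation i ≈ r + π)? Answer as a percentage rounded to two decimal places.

i ≈ r + π = 4.48% + 0.86% = 5.34%.

5.34%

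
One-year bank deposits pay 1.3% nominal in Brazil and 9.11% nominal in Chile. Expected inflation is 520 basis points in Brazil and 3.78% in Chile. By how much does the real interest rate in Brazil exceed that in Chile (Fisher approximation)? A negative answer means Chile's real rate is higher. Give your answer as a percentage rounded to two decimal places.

Brazil: 1.3% − 5.2% = -3.900%
Chile: 9.11% − 3.78% = 5.330%
Differential = -9.230% → -9.23%.

-9.23%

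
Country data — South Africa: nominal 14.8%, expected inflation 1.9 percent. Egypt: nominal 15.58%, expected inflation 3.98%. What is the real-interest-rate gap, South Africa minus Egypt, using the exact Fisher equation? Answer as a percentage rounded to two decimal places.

South Africa: (1 + 0.1480)/(1 + 0.0190) − 1 = 12.6595%
Egypt: (1 + 0.1558)/(1 + 0.0398) − 1 = 11.1560%
Differential = 12.6595% − 11.1560% = 1.5035% → 1.50%.

1.50%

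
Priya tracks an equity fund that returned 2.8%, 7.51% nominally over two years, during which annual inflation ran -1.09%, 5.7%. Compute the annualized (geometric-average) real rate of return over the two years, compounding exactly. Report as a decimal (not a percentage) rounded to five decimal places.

Nominal growth factor = 1.0280 × 1.0751 = 1.10520280
Price-level growth factor = 0.9891 × 1.0570 = 1.04547870
Real growth factor = 1.10520280 / 1.04547870 = 1.05712608
Annualized real rate = 1.05712608^(1/2) − 1 = 2.8166% → 0.02817.

0.02817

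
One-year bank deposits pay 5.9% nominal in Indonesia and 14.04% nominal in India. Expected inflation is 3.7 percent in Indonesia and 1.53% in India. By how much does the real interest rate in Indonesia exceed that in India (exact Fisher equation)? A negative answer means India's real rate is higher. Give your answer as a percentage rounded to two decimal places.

Indonesia: (1 + 0.0590)/(1 + 0.0370) − 1 = 2.1215%
India: (1 + 0.1404)/(1 + 0.0153) − 1 = 12.3215%
Differential = 2.1215% − 12.3215% = -10.2000% → -10.20%.

-10.20%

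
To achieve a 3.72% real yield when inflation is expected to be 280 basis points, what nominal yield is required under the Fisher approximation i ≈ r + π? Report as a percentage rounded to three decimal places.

6.520%

i ≈ r + π = 3.72% + 2.8% = 6.520%.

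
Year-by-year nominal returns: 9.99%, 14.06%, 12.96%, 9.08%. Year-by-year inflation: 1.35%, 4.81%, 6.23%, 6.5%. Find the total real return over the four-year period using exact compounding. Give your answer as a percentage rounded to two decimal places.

28.63%

Nominal growth factor = 1.0999 × 1.1406 × 1.1296 × 1.0908 = 1.545811
Price-level growth factor = 1.0135 × 1.0481 × 1.0623 × 1.0650 = 1.201775
Real growth factor = 1.545811 / 1.201775 = 1.286273
Total real return = 1.286273 − 1 → 28.63%.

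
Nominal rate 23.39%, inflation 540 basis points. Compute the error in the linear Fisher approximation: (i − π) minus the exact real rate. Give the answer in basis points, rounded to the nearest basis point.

92 basis points

Approximate: r ≈ 23.390% − 5.400% = 17.9900%
Exact: (1 + 0.2339)/(1 + 0.0540) − 1 = 17.0683%
Error = 17.9900% − 17.0683% = 0.9217% → 92 basis points.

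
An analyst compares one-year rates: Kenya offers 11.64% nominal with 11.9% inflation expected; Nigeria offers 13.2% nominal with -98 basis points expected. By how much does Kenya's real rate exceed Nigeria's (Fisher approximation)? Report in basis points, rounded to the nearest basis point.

Kenya: 11.64% − 11.9% = -0.260%
Nigeria: 13.2% − (-0.98%) = 14.180%
Differential = -14.440% → -1444 basis points.

-1444 basis points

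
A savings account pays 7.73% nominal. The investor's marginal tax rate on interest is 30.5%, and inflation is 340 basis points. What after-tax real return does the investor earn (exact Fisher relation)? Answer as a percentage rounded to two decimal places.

After-tax nominal return = 7.73% × (1 − 0.305) = 5.37235%.
1 + r = 1.0537235 / 1.03400 = 1.019075
After-tax real rate = 1.019075 − 1 → 1.91%.

1.91%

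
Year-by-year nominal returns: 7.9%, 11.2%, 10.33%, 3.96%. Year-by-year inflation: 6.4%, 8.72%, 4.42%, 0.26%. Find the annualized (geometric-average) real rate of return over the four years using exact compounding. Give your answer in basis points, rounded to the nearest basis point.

Compound the nominal returns: 1.0790 × 1.1120 × 1.1033 × 1.0396 = 1.37621447.
Compound inflation: 1.0640 × 1.0872 × 1.0442 × 1.0026 = 1.21105108.
Deflate: 1.37621447 / 1.21105108 = 1.13638021.
Annualized real rate = 1.13638021^(1/4) − 1 = 3.2478% → 325 basis points.

325 basis points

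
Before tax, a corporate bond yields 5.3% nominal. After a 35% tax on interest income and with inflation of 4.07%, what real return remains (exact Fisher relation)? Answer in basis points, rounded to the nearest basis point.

-60 basis points

After-tax nominal return = 5.3% × (1 − 0.35) = 3.4450%.
1 + r = 1.03445 / 1.04070 = 0.993994
After-tax real rate = 0.993994 − 1 → -60 basis points.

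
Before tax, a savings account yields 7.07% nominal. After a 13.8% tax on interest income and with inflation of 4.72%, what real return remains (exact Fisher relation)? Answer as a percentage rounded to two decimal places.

1.31%

After-tax nominal return = 7.07% × (1 − 0.138) = 6.09434%.
1 + r = 1.0609434 / 1.04720 = 1.013124
After-tax real rate = 1.013124 − 1 → 1.31%.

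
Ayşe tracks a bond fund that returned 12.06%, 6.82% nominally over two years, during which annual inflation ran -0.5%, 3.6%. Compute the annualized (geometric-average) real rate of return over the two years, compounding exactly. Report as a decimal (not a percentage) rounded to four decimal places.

0.0776

Compound the nominal returns: 1.1206 × 1.0682 = 1.19702492.
Compound inflation: 0.9950 × 1.0360 = 1.03082000.
Deflate: 1.19702492 / 1.03082000 = 1.16123564.
Annualized real rate = 1.16123564^(1/2) − 1 = 7.7606% → 0.0776.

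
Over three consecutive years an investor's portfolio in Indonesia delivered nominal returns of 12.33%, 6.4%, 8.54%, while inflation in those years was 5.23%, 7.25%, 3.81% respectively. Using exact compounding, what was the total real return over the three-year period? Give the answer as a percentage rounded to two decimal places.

10.73%

Nominal growth factor = 1.1233 × 1.0640 × 1.0854 = 1.297261
Price-level growth factor = 1.0523 × 1.0725 × 1.0381 = 1.171591
Real growth factor = 1.297261 / 1.171591 = 1.107264
Total real return = 1.107264 − 1 → 10.73%.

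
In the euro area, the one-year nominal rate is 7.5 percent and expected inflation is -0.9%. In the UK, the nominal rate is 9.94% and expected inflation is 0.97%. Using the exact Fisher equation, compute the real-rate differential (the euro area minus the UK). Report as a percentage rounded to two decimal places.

-0.41%

The euro area: (1 + 0.0750)/(1 − 0.0090) − 1 = 8.4763%
The UK: (1 + 0.0994)/(1 + 0.0097) − 1 = 8.8838%
Differential = 8.4763% − 8.8838% = -0.4075% → -0.41%.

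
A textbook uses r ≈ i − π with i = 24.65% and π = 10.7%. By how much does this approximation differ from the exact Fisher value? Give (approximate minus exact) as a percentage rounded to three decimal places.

1.348%

Approximate: r ≈ 24.650% − 10.700% = 13.9500%
Exact: (1 + 0.2465)/(1 + 0.1070) − 1 = 12.6016%
Error = 13.9500% − 12.6016% = 1.3484% → 1.348%.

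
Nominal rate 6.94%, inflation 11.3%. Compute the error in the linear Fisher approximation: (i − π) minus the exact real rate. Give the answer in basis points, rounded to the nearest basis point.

Approximate: r ≈ 6.940% − 11.300% = -4.3600%
Exact: (1 + 0.0694)/(1 + 0.1130) − 1 = -3.9173%
Error = -4.3600% − (-3.9173%) = -0.4427% → -44 basis points.

-44 basis points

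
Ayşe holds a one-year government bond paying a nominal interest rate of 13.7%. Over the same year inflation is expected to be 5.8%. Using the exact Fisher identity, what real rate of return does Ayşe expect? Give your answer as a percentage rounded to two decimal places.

7.47%

By the Fisher identity, 1 + r = (1 + i)/(1 + π).
1 + r = 1.13700 / 1.05800 = 1.074669
r = 1.074669 − 1 = 7.4669%, i.e. 7.47%.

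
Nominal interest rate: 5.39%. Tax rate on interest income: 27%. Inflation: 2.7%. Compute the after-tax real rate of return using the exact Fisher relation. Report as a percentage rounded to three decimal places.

After-tax nominal return = 5.39% × (1 − 0.27) = 3.9347%.
1 + r = 1.039347 / 1.02700 = 1.012022
After-tax real rate = 1.012022 − 1 → 1.202%.

1.202%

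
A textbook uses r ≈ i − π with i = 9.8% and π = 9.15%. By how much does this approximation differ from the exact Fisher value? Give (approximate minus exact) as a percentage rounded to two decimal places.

Approximate: r ≈ 9.800% − 9.150% = 0.6500%
Exact: (1 + 0.0980)/(1 + 0.0915) − 1 = 0.5955%
Error = 0.6500% − 0.5955% = 0.0545% → 0.05%.

0.05%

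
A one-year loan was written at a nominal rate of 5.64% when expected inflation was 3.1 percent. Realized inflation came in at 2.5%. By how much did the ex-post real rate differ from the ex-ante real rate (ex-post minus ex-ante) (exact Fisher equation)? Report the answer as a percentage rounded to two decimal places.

0.60%

Ex-ante: (1 + 0.0564)/(1 + 0.0310) − 1 = 2.4636%
Ex-post: (1 + 0.0564)/(1 + 0.0250) − 1 = 3.0634%
Difference (ex-post − ex-ante) = 0.5998% → 0.60%.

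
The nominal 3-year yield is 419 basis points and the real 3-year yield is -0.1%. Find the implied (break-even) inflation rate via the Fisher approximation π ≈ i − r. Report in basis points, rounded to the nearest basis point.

429 basis points

π ≈ i − r = 4.19% − (-0.1%) → 429 basis points.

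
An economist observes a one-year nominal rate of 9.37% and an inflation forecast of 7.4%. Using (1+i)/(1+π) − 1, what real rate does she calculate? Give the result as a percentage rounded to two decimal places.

1.83%

1 + r = 1.09370 / 1.07400 = 1.018343
r = 1.018343 − 1 = 1.8343%, i.e. 1.83%.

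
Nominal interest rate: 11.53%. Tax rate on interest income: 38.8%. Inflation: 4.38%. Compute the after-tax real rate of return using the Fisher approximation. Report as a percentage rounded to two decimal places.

2.68%

After-tax nominal return = 11.53% × (1 − 0.388) = 7.05636%.
r ≈ 7.05636% − 4.38% → 2.68%.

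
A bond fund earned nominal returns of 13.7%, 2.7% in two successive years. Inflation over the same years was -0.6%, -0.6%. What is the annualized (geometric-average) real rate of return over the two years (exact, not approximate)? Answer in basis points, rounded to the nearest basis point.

Compound the nominal returns: 1.1370 × 1.0270 = 1.16769900.
Compound inflation: 0.9940 × 0.9940 = 0.98803600.
Deflate: 1.16769900 / 0.98803600 = 1.18183852.
Annualized real rate = 1.18183852^(1/2) − 1 = 8.7124% → 871 basis points.

871 basis points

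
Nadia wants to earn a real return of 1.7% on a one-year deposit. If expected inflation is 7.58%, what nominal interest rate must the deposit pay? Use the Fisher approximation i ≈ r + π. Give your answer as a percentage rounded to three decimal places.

i ≈ r + π = 1.7% + 7.58% = 9.280%.

9.280%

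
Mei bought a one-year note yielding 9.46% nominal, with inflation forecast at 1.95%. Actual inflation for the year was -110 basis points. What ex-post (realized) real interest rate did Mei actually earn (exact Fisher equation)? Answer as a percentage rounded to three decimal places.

Ex-post: (1 + 0.0946)/(1 − 0.0110) − 1 = 10.67745%
So the realized real rate is 10.677%.

10.677%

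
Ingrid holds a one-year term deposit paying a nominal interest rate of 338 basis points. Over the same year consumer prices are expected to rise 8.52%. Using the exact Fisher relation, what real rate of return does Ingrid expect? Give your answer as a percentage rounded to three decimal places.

-4.736%

By the Fisher relation, 1 + r = (1 + i)/(1 + π).
1 + r = 1.03380 / 1.08520 = 0.9526355
r = 0.9526355 − 1 = -4.73645%, i.e. -4.736%.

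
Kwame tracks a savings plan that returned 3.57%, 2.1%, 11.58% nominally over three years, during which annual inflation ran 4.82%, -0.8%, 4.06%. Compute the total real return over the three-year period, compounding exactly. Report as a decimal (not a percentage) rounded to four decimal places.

Nominal growth factor = 1.0357 × 1.0210 × 1.1158 = 1.179902
Price-level growth factor = 1.0482 × 0.9920 × 1.0406 = 1.082031
Real growth factor = 1.179902 / 1.082031 = 1.090452
Total real return = 1.090452 − 1 → 0.0905.

0.0905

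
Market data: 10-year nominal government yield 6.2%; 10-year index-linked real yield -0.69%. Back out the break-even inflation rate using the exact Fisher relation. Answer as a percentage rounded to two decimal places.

6.94%

(1 + π) = (1 + i)/(1 + r) = 1.06200 / 0.99310 = 1.069379
Break-even inflation = 1.069379 − 1 → 6.94%.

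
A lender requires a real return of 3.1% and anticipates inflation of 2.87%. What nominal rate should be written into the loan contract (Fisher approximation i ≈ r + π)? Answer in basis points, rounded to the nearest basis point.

i ≈ r + π = 3.1% + 2.87% = 597 basis points.

597 basis points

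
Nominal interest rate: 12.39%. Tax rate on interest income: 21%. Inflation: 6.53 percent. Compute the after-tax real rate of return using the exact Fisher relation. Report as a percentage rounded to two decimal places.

3.06%

After-tax nominal return = 12.39% × (1 − 0.21) = 9.7881%.
1 + r = 1.097881 / 1.06530 = 1.030584
After-tax real rate = 1.030584 − 1 → 3.06%.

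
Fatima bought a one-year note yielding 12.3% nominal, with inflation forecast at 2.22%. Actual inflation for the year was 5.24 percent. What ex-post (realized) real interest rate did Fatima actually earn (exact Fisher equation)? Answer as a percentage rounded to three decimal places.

6.708%

Ex-post: (1 + 0.1230)/(1 + 0.0524) − 1 = 6.70848%
So the realized real rate is 6.708%.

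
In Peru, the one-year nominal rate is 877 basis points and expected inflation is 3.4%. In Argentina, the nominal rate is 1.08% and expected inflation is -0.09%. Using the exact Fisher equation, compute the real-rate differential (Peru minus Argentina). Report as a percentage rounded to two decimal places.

4.02%

Peru: (1 + 0.0877)/(1 + 0.0340) − 1 = 5.1934%
Argentina: (1 + 0.0108)/(1 − 0.0009) − 1 = 1.1711%
Differential = 5.1934% − 1.1711% = 4.0224% → 4.02%.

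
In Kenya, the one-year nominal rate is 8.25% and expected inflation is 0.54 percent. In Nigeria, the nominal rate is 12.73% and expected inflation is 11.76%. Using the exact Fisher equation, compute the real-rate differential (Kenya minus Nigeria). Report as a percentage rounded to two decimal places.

6.80%

Kenya: (1 + 0.0825)/(1 + 0.0054) − 1 = 7.6686%
Nigeria: (1 + 0.1273)/(1 + 0.1176) − 1 = 0.8679%
Differential = 7.6686% − 0.8679% = 6.8007% → 6.80%.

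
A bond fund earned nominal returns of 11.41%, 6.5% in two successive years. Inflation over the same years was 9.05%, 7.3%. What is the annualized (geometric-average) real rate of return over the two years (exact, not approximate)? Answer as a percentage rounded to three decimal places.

Nominal growth factor = 1.1141 × 1.0650 = 1.18651650
Price-level growth factor = 1.0905 × 1.0730 = 1.17010650
Real growth factor = 1.18651650 / 1.17010650 = 1.01402436
Annualized real rate = 1.01402436^(1/2) − 1 = 0.6988% → 0.699%.

0.699%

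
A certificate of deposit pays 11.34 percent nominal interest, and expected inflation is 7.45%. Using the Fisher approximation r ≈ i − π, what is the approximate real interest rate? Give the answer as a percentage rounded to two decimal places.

r ≈ i − π = 11.34% − 7.45% = 3.89%.

3.89%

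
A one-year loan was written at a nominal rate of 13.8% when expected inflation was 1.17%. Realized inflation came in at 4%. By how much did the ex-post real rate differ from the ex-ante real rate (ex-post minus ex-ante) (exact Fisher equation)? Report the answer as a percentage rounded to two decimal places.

Ex-ante: (1 + 0.1380)/(1 + 0.0117) − 1 = 12.4839%
Ex-post: (1 + 0.1380)/(1 + 0.0400) − 1 = 9.4231%
Difference (ex-post − ex-ante) = -3.0609% → -3.06%.

-3.06%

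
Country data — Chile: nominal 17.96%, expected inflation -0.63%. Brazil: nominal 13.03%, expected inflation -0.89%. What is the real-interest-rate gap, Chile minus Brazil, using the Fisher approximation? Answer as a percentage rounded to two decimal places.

Chile: 17.96% − (-0.63%) = 18.590%
Brazil: 13.03% − (-0.89%) = 13.920%
Differential = 4.670% → 4.67%.

4.67%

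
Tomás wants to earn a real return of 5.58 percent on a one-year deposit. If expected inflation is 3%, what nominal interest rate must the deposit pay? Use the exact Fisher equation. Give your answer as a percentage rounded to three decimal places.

(1 + i) = (1 + r)(1 + π) = 1.05580 × 1.03000 = 1.087474
i = 1.087474 − 1, so the required nominal rate is 8.747%.

8.747%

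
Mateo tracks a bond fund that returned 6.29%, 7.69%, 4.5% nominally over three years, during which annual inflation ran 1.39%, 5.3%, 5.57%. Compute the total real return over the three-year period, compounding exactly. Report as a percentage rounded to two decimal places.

Compound the nominal returns: 1.0629 × 1.0769 × 1.0450 = 1.196146.
Compound inflation: 1.0139 × 1.0530 × 1.0557 = 1.127104.
Deflate: 1.196146 / 1.127104 = 1.061256.
Total real return = 1.061256 − 1 → 6.13%.

6.13%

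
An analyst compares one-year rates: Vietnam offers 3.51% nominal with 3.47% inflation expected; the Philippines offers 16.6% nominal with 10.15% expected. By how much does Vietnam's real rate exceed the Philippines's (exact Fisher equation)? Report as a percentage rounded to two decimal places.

Vietnam: (1 + 0.0351)/(1 + 0.0347) − 1 = 0.0387%
The Philippines: (1 + 0.1660)/(1 + 0.1015) − 1 = 5.8557%
Differential = 0.0387% − 5.8557% = -5.8170% → -5.82%.

-5.82%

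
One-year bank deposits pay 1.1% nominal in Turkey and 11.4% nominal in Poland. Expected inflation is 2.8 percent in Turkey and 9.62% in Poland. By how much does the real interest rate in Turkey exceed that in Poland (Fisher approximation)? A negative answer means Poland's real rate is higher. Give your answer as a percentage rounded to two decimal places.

Turkey: 1.1% − 2.8% = -1.700%
Poland: 11.4% − 9.62% = 1.780%
Differential = -3.480% → -3.48%.

-3.48%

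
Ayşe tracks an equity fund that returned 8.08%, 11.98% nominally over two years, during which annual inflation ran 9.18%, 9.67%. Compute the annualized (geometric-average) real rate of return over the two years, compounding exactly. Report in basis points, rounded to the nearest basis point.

Nominal growth factor = 1.0808 × 1.1198 = 1.21027984
Price-level growth factor = 1.0918 × 1.0967 = 1.19737706
Real growth factor = 1.21027984 / 1.19737706 = 1.01077587
Annualized real rate = 1.01077587^(1/2) − 1 = 0.5373% → 54 basis points.

54 basis points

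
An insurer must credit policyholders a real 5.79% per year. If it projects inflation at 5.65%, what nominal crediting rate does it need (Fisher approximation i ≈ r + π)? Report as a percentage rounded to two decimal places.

i ≈ r + π = 5.79% + 5.65% = 11.44%.

11.44%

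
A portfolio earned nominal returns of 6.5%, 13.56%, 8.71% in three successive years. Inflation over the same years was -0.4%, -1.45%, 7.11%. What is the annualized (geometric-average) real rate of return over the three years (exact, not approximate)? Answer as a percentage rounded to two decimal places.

Nominal growth factor = 1.0650 × 1.1356 × 1.0871 = 1.31475396
Price-level growth factor = 0.9960 × 0.9855 × 1.0711 = 1.05134677
Real growth factor = 1.31475396 / 1.05134677 = 1.25054263
Annualized real rate = 1.25054263^(1/3) − 1 = 7.7373% → 7.74%.

7.74%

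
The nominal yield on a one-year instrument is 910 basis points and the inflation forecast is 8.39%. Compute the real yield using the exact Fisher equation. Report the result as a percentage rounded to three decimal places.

0.655%

1 + r = 1.09100 / 1.08390 = 1.006550
r = 1.006550 − 1 = 0.6550%, i.e. 0.655%.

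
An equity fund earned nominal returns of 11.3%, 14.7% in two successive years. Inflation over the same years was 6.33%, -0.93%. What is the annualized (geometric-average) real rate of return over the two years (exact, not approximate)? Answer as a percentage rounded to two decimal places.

10.09%

Compound the nominal returns: 1.1130 × 1.1470 = 1.27661100.
Compound inflation: 1.0633 × 0.9907 = 1.05341131.
Deflate: 1.27661100 / 1.05341131 = 1.21188275.
Annualized real rate = 1.21188275^(1/2) − 1 = 10.0855% → 10.09%.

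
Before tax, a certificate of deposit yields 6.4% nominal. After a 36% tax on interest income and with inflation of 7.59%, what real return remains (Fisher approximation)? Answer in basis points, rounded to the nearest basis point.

-349 basis points

After-tax nominal return = 6.4% × (1 − 0.36) = 4.0960%.
r ≈ 4.0960% − 7.59% → -349 basis points.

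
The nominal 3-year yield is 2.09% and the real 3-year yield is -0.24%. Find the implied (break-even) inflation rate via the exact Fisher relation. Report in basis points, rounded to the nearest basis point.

(1 + π) = (1 + i)/(1 + r) = 1.02090 / 0.99760 = 1.023356
Break-even inflation = 1.023356 − 1 → 234 basis points.

234 basis points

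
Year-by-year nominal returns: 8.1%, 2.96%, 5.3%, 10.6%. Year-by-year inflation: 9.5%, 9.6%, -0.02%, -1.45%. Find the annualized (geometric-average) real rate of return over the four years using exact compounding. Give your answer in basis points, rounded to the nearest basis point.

232 basis points

Nominal growth factor = 1.0810 × 1.0296 × 1.0530 × 1.1060 = 1.29621704
Price-level growth factor = 1.0950 × 1.0960 × 0.9998 × 0.9855 = 1.18248172
Real growth factor = 1.29621704 / 1.18248172 = 1.09618358
Annualized real rate = 1.09618358^(1/4) − 1 = 2.3224% → 232 basis points.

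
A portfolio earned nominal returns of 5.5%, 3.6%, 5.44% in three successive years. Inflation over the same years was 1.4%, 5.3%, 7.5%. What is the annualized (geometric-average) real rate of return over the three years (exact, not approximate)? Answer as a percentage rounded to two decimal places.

0.13%

Nominal growth factor = 1.0550 × 1.0360 × 1.0544 = 1.15243811
Price-level growth factor = 1.0140 × 1.0530 × 1.0750 = 1.14782265
Real growth factor = 1.15243811 / 1.14782265 = 1.00402106
Annualized real rate = 1.00402106^(1/3) − 1 = 0.1339% → 0.13%.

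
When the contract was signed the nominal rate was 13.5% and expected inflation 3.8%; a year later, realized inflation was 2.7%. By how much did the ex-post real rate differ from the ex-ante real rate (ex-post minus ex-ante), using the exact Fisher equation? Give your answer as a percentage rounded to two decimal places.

Ex-ante: (1 + 0.1350)/(1 + 0.0380) − 1 = 9.3449%
Ex-post: (1 + 0.1350)/(1 + 0.0270) − 1 = 10.5161%
Difference (ex-post − ex-ante) = 1.1712% → 1.17%.

1.17%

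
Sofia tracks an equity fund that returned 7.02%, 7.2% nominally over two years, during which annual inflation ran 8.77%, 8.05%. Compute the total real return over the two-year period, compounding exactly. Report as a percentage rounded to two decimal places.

Nominal growth factor = 1.0702 × 1.0720 = 1.147254
Price-level growth factor = 1.0877 × 1.0805 = 1.175260
Real growth factor = 1.147254 / 1.175260 = 0.976171
Total real return = 0.976171 − 1 → -2.38%.

-2.38%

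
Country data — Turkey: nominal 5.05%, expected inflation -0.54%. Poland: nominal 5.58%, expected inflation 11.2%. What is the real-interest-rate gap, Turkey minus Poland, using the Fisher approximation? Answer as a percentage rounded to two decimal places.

Turkey: 5.05% − (-0.54%) = 5.590%
Poland: 5.58% − 11.2% = -5.620%
Differential = 11.210% → 11.21%.

11.21%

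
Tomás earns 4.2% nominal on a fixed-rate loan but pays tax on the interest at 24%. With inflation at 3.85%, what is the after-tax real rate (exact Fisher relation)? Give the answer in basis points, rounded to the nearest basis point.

-63 basis points

After-tax nominal return = 4.2% × (1 − 0.24) = 3.1920%.
1 + r = 1.03192 / 1.03850 = 0.993664
After-tax real rate = 0.993664 − 1 → -63 basis points.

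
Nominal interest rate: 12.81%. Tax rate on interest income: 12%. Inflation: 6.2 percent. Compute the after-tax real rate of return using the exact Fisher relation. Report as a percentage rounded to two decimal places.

4.78%

After-tax nominal return = 12.81% × (1 − 0.12) = 11.2728%.
1 + r = 1.112728 / 1.06200 = 1.047766
After-tax real rate = 1.047766 − 1 → 4.78%.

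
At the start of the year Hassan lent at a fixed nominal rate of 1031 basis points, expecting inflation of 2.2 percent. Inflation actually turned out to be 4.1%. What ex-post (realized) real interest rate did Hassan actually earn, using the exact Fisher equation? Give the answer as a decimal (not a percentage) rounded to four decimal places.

Ex-post: (1 + 0.1031)/(1 + 0.0410) − 1 = 5.9654%
So the realized real rate is 0.0597.

0.0597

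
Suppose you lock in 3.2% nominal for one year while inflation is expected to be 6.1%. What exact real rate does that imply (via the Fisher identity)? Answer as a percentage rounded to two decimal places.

-2.73%

1 + r = 1.03200 / 1.06100 = 0.972667
r = 0.972667 − 1 = -2.7333%, i.e. -2.73%.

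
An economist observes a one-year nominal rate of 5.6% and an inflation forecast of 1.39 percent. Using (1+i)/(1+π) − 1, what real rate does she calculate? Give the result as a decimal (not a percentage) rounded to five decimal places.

By the Fisher equation, 1 + r = (1 + i)/(1 + π).
1 + r = 1.05600 / 1.01390 = 1.041523
r = 1.041523 − 1 = 4.1523%, i.e. 0.04152.

0.04152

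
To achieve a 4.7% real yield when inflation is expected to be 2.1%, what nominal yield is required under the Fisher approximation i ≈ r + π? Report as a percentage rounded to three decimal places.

i ≈ r + π = 4.7% + 2.1% = 6.800%.

6.800%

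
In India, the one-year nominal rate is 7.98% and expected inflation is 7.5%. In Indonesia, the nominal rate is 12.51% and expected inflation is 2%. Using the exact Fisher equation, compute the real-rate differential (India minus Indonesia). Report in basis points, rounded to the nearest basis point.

-986 basis points

India: (1 + 0.0798)/(1 + 0.0750) − 1 = 0.4465%
Indonesia: (1 + 0.1251)/(1 + 0.0200) − 1 = 10.3039%
Differential = 0.4465% − 10.3039% = -9.8574% → -986 basis points.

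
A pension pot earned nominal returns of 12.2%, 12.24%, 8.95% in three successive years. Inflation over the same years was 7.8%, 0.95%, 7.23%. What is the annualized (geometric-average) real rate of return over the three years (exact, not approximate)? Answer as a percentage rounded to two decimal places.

Compound the nominal returns: 1.1220 × 1.1224 × 1.0895 = 1.37204309.
Compound inflation: 1.0780 × 1.0095 × 1.0723 = 1.16692082.
Deflate: 1.37204309 / 1.16692082 = 1.17578079.
Annualized real rate = 1.17578079^(1/3) − 1 = 5.5461% → 5.55%.

5.55%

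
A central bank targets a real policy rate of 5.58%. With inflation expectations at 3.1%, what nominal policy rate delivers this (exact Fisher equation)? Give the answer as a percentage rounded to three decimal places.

8.853%

(1 + i) = (1 + r)(1 + π) = 1.05580 × 1.03100 = 1.0885298
i = 1.0885298 − 1, so the required nominal rate is 8.853%.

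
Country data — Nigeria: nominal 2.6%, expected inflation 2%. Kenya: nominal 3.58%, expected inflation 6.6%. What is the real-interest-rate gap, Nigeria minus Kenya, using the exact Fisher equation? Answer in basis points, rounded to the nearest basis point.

342 basis points

Nigeria: (1 + 0.0260)/(1 + 0.0200) − 1 = 0.5882%
Kenya: (1 + 0.0358)/(1 + 0.0660) − 1 = -2.8330%
Differential = 0.5882% − (-2.8330%) = 3.4213% → 342 basis points.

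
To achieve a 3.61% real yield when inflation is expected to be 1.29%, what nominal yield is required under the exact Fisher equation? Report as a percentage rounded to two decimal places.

4.95%

(1 + i) = (1 + r)(1 + π) = 1.03610 × 1.01290 = 1.04946569
i = 1.04946569 − 1, so the required nominal rate is 4.95%.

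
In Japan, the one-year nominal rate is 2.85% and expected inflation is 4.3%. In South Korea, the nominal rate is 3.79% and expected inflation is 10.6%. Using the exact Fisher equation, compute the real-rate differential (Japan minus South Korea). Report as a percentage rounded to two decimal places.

Japan: (1 + 0.0285)/(1 + 0.0430) − 1 = -1.3902%
South Korea: (1 + 0.0379)/(1 + 0.1060) − 1 = -6.1573%
Differential = -1.3902% − (-6.1573%) = 4.7671% → 4.77%.

4.77%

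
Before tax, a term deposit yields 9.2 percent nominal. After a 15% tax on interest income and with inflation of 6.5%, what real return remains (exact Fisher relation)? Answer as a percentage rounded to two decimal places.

After-tax nominal return = 9.2% × (1 − 0.15) = 7.8200%.
1 + r = 1.07820 / 1.06500 = 1.012394
After-tax real rate = 1.012394 − 1 → 1.24%.

1.24%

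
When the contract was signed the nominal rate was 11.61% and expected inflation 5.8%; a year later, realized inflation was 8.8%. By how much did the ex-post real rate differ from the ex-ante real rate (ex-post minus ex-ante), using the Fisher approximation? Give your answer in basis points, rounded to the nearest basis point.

-300 basis points

Ex-ante: 11.61% − 5.8% = 5.810%
Ex-post: 11.61% − 8.8% = 2.810%
Difference (ex-post − ex-ante) = -3.0000% → -300 basis points.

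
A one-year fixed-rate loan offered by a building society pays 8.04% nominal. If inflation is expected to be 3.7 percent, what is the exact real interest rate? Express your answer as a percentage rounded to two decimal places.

1 + r = 1.08040 / 1.03700 = 1.041851
r = 1.041851 − 1 = 4.1851%, i.e. 4.19%.

4.19%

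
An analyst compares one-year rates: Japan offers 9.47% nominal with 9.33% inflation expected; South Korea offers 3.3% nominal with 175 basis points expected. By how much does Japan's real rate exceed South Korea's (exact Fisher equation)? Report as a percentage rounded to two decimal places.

Japan: (1 + 0.0947)/(1 + 0.0933) − 1 = 0.1281%
South Korea: (1 + 0.0330)/(1 + 0.0175) − 1 = 1.5233%
Differential = 0.1281% − 1.5233% = -1.3953% → -1.40%.

-1.40%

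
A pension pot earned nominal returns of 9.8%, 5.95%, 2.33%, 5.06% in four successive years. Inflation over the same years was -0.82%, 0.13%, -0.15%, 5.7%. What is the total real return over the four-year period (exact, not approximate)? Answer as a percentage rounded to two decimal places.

Compound the nominal returns: 1.0980 × 1.0595 × 1.0233 × 1.0506 = 1.250673.
Compound inflation: 0.9918 × 1.0013 × 0.9985 × 1.0570 = 1.048121.
Deflate: 1.250673 / 1.048121 = 1.193252.
Total real return = 1.193252 − 1 → 19.33%.

19.33%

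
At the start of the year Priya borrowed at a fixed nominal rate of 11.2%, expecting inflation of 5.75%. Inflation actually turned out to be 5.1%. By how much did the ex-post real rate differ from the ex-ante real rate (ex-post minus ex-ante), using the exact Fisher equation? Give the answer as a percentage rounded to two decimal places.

0.65%

Ex-ante: (1 + 0.1120)/(1 + 0.0575) − 1 = 5.1537%
Ex-post: (1 + 0.1120)/(1 + 0.0510) − 1 = 5.8040%
Difference (ex-post − ex-ante) = 0.6503% → 0.65%.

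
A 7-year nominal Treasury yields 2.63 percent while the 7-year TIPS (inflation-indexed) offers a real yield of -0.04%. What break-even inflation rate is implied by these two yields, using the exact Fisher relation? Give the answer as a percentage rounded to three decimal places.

2.671%

(1 + π) = (1 + i)/(1 + r) = 1.02630 / 0.99960 = 1.026711
Break-even inflation = 1.026711 − 1 → 2.671%.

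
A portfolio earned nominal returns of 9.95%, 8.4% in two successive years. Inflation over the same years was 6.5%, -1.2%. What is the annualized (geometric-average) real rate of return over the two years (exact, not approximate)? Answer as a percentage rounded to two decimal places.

6.43%

Compound the nominal returns: 1.0995 × 1.0840 = 1.19185800.
Compound inflation: 1.0650 × 0.9880 = 1.05222000.
Deflate: 1.19185800 / 1.05222000 = 1.13270799.
Annualized real rate = 1.13270799^(1/2) − 1 = 6.4288% → 6.43%.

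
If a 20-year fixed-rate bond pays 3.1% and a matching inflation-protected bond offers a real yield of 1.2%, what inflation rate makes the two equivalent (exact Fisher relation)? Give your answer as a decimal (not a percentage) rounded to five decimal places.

0.01877

(1 + π) = (1 + i)/(1 + r) = 1.03100 / 1.01200 = 1.0187747
Break-even inflation = 1.0187747 − 1 → 0.01877.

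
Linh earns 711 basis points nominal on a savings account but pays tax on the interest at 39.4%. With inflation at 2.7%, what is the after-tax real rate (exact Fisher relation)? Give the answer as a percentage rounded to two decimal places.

1.57%

After-tax nominal return = 7.11% × (1 − 0.394) = 4.30866%.
1 + r = 1.0430866 / 1.02700 = 1.015664
After-tax real rate = 1.015664 − 1 → 1.57%.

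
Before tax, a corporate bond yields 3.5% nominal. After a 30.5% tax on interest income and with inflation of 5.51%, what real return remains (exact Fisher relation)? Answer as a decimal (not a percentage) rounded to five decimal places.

-0.02917

After-tax nominal return = 3.5% × (1 − 0.305) = 2.4325%.
1 + r = 1.024325 / 1.05510 = 0.970832
After-tax real rate = 0.970832 − 1 → -0.02917.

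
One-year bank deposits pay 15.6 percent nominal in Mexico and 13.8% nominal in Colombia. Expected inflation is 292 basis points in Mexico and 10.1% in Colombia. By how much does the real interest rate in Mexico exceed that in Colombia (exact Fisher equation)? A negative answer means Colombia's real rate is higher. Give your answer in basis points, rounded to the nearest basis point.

896 basis points

Mexico: (1 + 0.1560)/(1 + 0.0292) − 1 = 12.3202%
Colombia: (1 + 0.1380)/(1 + 0.1010) − 1 = 3.3606%
Differential = 12.3202% − 3.3606% = 8.9597% → 896 basis points.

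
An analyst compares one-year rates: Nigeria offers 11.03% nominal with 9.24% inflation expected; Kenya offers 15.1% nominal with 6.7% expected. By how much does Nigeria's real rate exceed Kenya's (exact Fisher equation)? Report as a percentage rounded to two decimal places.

Nigeria: (1 + 0.1103)/(1 + 0.0924) − 1 = 1.6386%
Kenya: (1 + 0.1510)/(1 + 0.0670) − 1 = 7.8725%
Differential = 1.6386% − 7.8725% = -6.2339% → -6.23%.

-6.23%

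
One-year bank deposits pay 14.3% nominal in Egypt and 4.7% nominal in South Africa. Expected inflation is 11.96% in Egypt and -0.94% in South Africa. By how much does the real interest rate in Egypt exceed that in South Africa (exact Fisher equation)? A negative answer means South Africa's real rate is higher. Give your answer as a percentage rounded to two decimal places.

-3.60%

Egypt: (1 + 0.1430)/(1 + 0.1196) − 1 = 2.0900%
South Africa: (1 + 0.0470)/(1 − 0.0094) − 1 = 5.6935%
Differential = 2.0900% − 5.6935% = -3.6035% → -3.60%.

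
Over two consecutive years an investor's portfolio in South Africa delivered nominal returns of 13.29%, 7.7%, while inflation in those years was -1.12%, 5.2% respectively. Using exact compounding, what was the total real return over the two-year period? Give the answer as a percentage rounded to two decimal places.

Nominal growth factor = 1.1329 × 1.0770 = 1.220133
Price-level growth factor = 0.9888 × 1.0520 = 1.040218
Real growth factor = 1.220133 / 1.040218 = 1.172960
Total real return = 1.172960 − 1 → 17.30%.

17.30%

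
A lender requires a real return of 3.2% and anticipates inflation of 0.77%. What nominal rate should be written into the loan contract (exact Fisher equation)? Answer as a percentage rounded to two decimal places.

3.99%

(1 + i) = (1 + r)(1 + π) = 1.03200 × 1.00770 = 1.0399464
i = 1.0399464 − 1, so the required nominal rate is 3.99%.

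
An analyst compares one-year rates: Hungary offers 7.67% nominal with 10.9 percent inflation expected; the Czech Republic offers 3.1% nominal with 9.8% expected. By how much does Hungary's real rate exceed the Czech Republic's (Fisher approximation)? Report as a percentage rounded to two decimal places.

3.47%

Hungary: 7.67% − 10.9% = -3.230%
The Czech Republic: 3.1% − 9.8% = -6.700%
Differential = 3.470% → 3.47%.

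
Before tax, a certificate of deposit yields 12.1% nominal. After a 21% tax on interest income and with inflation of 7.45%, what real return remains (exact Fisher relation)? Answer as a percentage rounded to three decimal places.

After-tax nominal return = 12.1% × (1 − 0.21) = 9.5590%.
1 + r = 1.09559 / 1.07450 = 1.019628
After-tax real rate = 1.019628 − 1 → 1.963%.

1.963%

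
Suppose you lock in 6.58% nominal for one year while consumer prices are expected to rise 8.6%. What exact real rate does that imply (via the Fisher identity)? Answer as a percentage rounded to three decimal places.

-1.860%

By the Fisher identity, 1 + r = (1 + i)/(1 + π).
1 + r = 1.06580 / 1.08600 = 0.981400
r = 0.981400 − 1 = -1.8600%, i.e. -1.860%.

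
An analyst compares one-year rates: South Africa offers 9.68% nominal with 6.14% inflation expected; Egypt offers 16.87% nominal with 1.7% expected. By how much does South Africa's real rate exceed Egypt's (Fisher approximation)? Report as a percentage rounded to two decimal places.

-11.63%

South Africa: 9.68% − 6.14% = 3.540%
Egypt: 16.87% − 1.7% = 15.170%
Differential = -11.630% → -11.63%.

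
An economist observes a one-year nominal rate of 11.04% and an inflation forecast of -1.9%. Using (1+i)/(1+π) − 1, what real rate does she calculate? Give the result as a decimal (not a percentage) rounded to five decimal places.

0.13191

1 + r = 1.11040 / 0.98100 = 1.131906
r = 1.131906 − 1 = 13.1906%, i.e. 0.13191.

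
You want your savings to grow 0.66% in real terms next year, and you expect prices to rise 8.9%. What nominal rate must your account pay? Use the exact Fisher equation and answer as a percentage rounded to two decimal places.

9.62%

(1 + i) = (1 + r)(1 + π) = 1.00660 × 1.08900 = 1.0961874
i = 1.0961874 − 1, so the required nominal rate is 9.62%.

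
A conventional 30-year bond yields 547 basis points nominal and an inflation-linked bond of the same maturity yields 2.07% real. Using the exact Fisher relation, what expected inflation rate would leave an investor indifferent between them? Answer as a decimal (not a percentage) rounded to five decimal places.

(1 + π) = (1 + i)/(1 + r) = 1.05470 / 1.02070 = 1.033310
Break-even inflation = 1.033310 − 1 → 0.03331.

0.03331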